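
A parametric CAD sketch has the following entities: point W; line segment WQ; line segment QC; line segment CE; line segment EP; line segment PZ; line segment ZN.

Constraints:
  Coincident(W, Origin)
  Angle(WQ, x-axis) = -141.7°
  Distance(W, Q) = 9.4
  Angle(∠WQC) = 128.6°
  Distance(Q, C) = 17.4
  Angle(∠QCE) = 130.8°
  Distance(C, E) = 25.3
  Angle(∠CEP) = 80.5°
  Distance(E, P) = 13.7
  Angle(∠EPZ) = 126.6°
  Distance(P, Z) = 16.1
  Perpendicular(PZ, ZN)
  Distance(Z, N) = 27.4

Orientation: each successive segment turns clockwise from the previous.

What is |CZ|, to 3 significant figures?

22.6

W is at the origin; WQ runs at -141.7° with length 9.4, so Q = (-7.38, -5.83). ∠WQC = 128.6° gives QC at 167° from the x-axis; with |QC| = 17.4, C = (-24.3, -1.88). ∠QCE = 130.8° gives CE at 118° from the x-axis; with |CE| = 25.3, E = (-36.1, 20.5). ∠CEP = 80.5° gives EP at 18.2° from the x-axis; with |EP| = 13.7, P = (-23.1, 24.8). ∠EPZ = 126.6° gives PZ at -35.2° from the x-axis; with |PZ| = 16.1, Z = (-9.91, 15.5). Then |CZ| = |Z − C| = 22.6.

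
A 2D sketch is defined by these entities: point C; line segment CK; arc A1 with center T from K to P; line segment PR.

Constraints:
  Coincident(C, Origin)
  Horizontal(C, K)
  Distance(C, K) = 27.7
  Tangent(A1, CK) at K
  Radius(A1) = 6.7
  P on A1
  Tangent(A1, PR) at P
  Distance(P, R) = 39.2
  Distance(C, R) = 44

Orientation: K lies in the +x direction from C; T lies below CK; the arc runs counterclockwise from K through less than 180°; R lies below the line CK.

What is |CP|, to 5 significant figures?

21.804

Checks: |TK| = 6.700 ✓; |TP| = 6.700 ✓; ∠(TP, PR) = 90.00° ✓; |PR| = 39.20 ✓; |CR| = 44.00 ✓.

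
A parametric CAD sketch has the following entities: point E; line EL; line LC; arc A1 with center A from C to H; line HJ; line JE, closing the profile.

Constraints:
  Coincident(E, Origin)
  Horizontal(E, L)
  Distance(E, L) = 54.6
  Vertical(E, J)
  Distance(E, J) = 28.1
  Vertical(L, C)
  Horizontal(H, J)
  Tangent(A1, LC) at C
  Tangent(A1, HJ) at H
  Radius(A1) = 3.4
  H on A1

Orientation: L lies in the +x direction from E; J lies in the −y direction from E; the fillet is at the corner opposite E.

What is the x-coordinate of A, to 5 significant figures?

51.200

E and J share the same x with |EJ| = 28.1 and J on the −y side, so J = (0.0000, -28.100). The virtual corner opposite E is at (54.600, -28.100). Tangency of A1 to LC means the radius AC is perpendicular to LC and since A1 is tangent to HJ there, AH ⟂ HJ, with radius 3.4, so the center A sits 3.4 in from both sides at A = (51.200, -24.700). So A.x = 51.200.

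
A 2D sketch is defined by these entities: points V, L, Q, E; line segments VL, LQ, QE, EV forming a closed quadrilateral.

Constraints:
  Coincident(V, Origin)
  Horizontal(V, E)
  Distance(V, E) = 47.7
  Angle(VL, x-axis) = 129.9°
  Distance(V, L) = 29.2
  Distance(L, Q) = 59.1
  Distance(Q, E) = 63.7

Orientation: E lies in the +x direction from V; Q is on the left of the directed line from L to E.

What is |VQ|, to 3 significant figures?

65.8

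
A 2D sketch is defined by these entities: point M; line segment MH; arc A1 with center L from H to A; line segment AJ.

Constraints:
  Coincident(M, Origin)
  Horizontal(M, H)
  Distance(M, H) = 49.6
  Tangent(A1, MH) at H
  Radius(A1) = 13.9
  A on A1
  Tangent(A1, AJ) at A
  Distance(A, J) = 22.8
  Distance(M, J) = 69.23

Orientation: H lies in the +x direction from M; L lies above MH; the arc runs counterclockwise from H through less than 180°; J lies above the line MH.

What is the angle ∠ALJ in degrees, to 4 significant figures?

58.63°

Checks: ∠(LH, HM) = 90.00° ✓; |LH| = 13.90 ✓; |LA| = 13.90 ✓; ∠(LA, AJ) = 90.00° ✓; |AJ| = 22.80 ✓; |MJ| = 69.23 ✓.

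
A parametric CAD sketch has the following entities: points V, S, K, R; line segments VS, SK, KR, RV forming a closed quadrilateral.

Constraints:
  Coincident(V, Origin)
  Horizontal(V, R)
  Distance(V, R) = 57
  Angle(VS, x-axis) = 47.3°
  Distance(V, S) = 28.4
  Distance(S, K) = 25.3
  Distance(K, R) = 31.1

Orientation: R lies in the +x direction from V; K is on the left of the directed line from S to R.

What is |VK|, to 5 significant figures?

51.770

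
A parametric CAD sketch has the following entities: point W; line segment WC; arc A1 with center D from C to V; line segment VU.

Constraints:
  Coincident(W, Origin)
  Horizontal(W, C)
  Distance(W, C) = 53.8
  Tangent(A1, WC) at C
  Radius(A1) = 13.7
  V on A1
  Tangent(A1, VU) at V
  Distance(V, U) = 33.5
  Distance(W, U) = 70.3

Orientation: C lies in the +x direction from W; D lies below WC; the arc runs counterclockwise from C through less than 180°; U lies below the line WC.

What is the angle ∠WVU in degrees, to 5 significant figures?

129.05°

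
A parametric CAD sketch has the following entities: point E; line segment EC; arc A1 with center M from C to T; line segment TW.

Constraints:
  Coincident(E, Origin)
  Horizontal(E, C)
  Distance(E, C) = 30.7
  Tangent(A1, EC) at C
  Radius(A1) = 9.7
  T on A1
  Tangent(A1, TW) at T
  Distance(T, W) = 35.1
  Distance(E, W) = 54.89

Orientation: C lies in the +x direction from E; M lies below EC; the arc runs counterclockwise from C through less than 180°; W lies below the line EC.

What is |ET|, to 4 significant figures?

24.46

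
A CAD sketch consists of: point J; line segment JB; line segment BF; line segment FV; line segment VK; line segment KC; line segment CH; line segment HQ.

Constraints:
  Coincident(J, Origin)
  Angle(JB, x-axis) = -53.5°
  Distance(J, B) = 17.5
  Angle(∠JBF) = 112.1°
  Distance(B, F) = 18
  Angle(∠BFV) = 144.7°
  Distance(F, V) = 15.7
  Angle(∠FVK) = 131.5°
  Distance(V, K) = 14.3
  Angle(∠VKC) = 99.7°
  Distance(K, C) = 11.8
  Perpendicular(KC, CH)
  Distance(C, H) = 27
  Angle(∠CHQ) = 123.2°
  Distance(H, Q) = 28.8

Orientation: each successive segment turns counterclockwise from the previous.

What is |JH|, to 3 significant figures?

25.6

∠VKC = 99.7° gives KC at 179° from the x-axis; with |KC| = 11.8, C = (24.2, 16.8). The perpendicularity gives CH at right angles to KC, so CH runs at -91.5°; with |CH| = 27.0, H = (23.5, -10.1). Then |JH| = |H − J| = 25.6.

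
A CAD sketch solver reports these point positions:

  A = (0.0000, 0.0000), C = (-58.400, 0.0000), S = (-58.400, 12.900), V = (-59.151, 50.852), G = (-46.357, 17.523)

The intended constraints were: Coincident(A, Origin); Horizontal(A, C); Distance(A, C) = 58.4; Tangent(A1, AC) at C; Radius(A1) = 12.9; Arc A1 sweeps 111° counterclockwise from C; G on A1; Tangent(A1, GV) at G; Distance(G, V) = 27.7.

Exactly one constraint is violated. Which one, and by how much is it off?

Distance(G, V) = 27.7 — off by 8.00.

A = (0.00, 0.00) ✓; A.y = 0.00, C.y = 0.00 ✓; |AC| = 58.40 ✓; ∠(SC, CA) = 90.00° ✓; |SC| = 12.90 ✓; bearing(S→G) − bearing(S→C) = 111.0° ✓; |SG| = 12.90 ✓; ∠(SG, GV) = 90.00° ✓; |GV| = 35.70 ✗.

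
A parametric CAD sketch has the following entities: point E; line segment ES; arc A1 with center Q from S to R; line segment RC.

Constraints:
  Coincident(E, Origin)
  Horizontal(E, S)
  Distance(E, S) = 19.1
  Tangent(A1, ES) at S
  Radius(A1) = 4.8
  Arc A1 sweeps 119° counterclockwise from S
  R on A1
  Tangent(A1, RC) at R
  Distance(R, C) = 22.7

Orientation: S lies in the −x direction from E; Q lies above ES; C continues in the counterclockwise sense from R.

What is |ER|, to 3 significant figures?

16.5

The tangent condition forces QS to be normal to ES, so Q = S + (0, 4.8) = (-19.1, 4.80). On A1, S sits at bearing -90° from Q; a 119° counterclockwise sweep puts R at bearing 29°, so R = Q + 4.8·(cos 29°, sin 29°) = (-14.9, 7.13). Then |ER| = |R − E| = 16.5.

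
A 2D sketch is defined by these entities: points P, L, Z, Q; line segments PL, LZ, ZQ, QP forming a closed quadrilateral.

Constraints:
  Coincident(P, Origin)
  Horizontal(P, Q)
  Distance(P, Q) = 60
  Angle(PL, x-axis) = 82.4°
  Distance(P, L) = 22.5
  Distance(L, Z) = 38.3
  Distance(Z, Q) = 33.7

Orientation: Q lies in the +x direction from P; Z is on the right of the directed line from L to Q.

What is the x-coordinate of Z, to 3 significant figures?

27.1

Checks: |LZ| = 38.30 ✓; |ZQ| = 33.70 ✓.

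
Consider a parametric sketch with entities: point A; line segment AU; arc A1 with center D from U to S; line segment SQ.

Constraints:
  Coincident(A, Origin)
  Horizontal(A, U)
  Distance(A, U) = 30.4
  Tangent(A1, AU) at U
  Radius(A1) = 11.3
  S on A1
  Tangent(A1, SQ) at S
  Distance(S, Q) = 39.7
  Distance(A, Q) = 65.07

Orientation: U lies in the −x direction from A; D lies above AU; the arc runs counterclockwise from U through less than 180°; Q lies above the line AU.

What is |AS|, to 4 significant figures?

26.51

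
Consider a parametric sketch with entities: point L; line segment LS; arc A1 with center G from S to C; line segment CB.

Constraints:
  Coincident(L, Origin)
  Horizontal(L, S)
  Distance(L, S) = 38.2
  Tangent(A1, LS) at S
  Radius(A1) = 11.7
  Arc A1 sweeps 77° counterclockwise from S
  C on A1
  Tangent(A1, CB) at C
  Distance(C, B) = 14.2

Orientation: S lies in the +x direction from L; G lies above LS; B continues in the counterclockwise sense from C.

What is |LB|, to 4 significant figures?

57.55

L is at the origin; L and S share the same y with |LS| = 38.2 and S on the +x side, so S = (38.20, 0.000). Since A1 is tangent to LS there, GS ⟂ LS, so G = S + (0, 11.7) = (38.20, 11.70). On A1, S sits at bearing -90° from G; a 77° counterclockwise sweep puts C at bearing -13°, so C = G + 11.7·(cos -13°, sin -13°) = (49.60, 9.068). The tangent condition forces GC to be normal to CB, so CB runs along (−sin -13°, cos -13°); with |CB| = 14.2, B = (52.79, 22.90). Then |LB| = |B − L| = 57.55.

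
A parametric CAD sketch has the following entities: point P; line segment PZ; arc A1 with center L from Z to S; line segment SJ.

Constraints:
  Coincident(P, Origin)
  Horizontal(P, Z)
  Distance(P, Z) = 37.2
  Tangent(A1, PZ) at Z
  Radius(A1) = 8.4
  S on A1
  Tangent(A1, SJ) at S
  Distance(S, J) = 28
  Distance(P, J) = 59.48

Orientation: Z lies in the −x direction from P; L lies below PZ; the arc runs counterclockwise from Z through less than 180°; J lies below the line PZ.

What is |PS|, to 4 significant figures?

46.24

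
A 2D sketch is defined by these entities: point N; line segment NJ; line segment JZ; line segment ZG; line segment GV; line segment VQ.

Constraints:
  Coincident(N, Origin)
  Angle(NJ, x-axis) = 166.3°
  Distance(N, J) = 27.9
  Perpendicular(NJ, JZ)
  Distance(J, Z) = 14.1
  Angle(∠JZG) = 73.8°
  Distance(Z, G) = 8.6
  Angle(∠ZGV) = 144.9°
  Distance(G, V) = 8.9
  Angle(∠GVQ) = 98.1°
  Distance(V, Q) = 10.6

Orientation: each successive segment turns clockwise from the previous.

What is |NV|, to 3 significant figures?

14.9

∠JZG = 73.8° gives ZG at -29.9° from the x-axis; with |ZG| = 8.6, G = (-16.3, 16.0). ∠ZGV = 144.9° gives GV at -65.0° from the x-axis; with |GV| = 8.9, V = (-12.6, 7.95). Then |NV| = |V − N| = 14.9.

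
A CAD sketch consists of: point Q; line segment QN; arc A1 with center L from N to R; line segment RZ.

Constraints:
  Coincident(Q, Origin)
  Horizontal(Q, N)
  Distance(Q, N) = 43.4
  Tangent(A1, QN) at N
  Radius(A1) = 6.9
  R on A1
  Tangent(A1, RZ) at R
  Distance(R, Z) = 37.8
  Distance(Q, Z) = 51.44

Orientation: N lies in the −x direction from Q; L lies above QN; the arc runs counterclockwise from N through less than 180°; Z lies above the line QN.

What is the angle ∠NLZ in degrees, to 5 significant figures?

157.93°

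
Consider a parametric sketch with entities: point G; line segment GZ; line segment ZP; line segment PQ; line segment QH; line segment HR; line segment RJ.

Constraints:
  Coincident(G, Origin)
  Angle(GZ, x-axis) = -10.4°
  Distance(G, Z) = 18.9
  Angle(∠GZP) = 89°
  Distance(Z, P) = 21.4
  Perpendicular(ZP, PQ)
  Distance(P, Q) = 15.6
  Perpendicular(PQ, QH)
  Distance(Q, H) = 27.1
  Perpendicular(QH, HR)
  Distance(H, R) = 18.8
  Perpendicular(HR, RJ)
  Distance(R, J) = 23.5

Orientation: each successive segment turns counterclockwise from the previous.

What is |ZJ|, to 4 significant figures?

18.09

G is at the origin; GZ runs at -10.4° with length 18.9, so Z = (18.59, -3.412). ∠GZP = 89.0° gives ZP at 80.60° from the x-axis; with |ZP| = 21.4, P = (22.08, 17.70). ZP ⟂ PQ, so PQ runs at 170.6°; with |PQ| = 15.6, Q = (6.694, 20.25). PQ is perpendicular to QH, so QH runs at -99.40°; with |QH| = 27.1, H = (2.268, -6.487). The perpendicularity gives HR at right angles to QH, so HR runs at -9.400°; with |HR| = 18.8, R = (20.82, -9.558). HR ⟂ RJ, so RJ runs at 80.60°; with |RJ| = 23.5, J = (24.65, 13.63). Then |ZJ| = |J − Z| = 18.09.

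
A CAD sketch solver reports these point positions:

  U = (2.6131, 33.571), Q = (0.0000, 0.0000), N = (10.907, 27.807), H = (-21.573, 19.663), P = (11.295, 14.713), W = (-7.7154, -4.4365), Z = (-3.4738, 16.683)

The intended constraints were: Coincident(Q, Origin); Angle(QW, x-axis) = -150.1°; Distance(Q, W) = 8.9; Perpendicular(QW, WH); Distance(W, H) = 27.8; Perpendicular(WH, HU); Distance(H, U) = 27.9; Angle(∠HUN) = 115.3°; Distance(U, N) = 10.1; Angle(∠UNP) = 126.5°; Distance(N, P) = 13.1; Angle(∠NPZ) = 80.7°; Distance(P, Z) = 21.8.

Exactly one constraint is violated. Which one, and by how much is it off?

Distance(P, Z) = 21.8 — off by 6.90.

Q = (0.00, 0.00) ✓; QW at -150.1° ✓; |QW| = 8.900 ✓; ∠(QW, WH) = 90.00° ✓; |WH| = 27.80 ✓; ∠(WH, HU) = 90.00° ✓; |HU| = 27.90 ✓; ∠HUN = 115.3° ✓; |UN| = 10.10 ✓; ∠UNP = 126.5° ✓; |NP| = 13.10 ✓; ∠NPZ = 80.70° ✓; |PZ| = 14.90 ✗.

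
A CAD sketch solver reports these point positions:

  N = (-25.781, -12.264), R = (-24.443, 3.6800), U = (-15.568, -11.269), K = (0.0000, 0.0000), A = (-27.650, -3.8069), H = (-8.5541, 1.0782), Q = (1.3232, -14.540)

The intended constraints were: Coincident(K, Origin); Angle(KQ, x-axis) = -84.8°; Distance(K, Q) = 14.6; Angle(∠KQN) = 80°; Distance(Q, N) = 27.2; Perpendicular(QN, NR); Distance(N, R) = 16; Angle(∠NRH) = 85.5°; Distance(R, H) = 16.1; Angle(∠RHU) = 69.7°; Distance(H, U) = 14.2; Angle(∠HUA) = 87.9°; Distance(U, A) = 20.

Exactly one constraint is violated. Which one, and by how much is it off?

Distance(U, A) = 20 — off by 5.80.

K = (0.00, 0.00) ✓; KQ at -84.80° ✓; |KQ| = 14.60 ✓; ∠KQN = 80.00° ✓; |QN| = 27.20 ✓; ∠(QN, NR) = 90.00° ✓; |NR| = 16.00 ✓; ∠NRH = 85.50° ✓; |RH| = 16.10 ✓; ∠RHU = 69.70° ✓; |HU| = 14.20 ✓; ∠HUA = 87.90° ✓; |UA| = 14.20 ✗.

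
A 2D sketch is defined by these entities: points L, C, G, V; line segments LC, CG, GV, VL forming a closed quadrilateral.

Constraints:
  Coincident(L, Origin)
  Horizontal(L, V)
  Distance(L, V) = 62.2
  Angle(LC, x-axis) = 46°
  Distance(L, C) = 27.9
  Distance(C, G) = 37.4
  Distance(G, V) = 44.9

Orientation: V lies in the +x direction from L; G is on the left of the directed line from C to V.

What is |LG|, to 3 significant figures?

65.1

L is at the origin; LV is horizontal with |LV| = 62.2 and V in +x, so V = (62.2, 0). LC runs at 46.0° with |LC| = 27.9, so C = (19.4, 20.1). G is determined by |CG| = 37.4 and |GV| = 44.9 together: it lies at the intersection of circle(C, 37.4) and circle(V, 44.9). With |CV| = 47.3, the foot of the radical line on CV is 17.1 from C and the perpendicular offset is √(37.4² − 17.1²) = 33.3. Taking the left-of-CV solution: G = (49.0, 42.9).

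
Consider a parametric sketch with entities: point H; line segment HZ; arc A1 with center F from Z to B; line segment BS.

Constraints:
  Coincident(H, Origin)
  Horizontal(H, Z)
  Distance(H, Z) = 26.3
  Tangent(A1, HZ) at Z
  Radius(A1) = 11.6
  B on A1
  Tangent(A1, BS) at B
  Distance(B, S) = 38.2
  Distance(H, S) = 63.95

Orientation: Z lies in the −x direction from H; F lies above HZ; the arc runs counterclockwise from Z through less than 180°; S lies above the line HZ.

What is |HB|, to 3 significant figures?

25.8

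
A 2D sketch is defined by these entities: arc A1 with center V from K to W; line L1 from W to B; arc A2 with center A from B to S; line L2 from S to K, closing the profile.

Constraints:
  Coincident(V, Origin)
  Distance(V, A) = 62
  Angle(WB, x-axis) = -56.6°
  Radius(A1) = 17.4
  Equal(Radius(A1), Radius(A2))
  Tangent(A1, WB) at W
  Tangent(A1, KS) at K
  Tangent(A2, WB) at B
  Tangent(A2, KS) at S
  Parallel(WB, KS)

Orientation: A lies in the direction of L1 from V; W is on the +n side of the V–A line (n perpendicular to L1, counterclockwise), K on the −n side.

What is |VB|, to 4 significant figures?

64.40

The slot axis is L1's direction at -56.6°, so u = (cos -56.6°, sin -56.6°) = (0.5505, -0.8348) and n = (−sin -56.6°, cos -56.6°) = (0.8348, 0.5505). V is at the origin and A lies 62.0 along u from V, so A = 62.0·u = (34.13, -51.76). Tangency of A1 to both parallel lines with radius 17.4 puts W and K at V ± 17.4·n: W = (14.53, 9.578), K = (-14.53, -9.578). Equal radii place B and S the same way about A: B = A + 17.4·n = (48.66, -42.18), S = A − 17.4·n = (19.60, -61.34). Then |VB| = |B − V| = 64.40.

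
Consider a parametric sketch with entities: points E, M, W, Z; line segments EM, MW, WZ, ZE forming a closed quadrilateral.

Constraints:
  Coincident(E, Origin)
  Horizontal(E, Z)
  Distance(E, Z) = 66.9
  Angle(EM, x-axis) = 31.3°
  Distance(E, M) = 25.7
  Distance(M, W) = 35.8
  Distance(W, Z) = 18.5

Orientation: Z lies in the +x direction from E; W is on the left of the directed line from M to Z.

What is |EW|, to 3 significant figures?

59.8

Checks: |MW| = 35.80 ✓; |WZ| = 18.50 ✓.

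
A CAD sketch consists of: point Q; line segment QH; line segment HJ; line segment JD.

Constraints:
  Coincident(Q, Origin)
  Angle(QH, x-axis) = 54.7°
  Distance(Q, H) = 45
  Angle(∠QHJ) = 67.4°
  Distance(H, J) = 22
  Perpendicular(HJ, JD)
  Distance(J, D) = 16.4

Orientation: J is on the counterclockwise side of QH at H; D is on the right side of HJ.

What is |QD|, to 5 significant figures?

58.135

Q is at the origin; QH runs at 54.7° with length 45.0, so H = 45.0·(cos 54.7°, sin 54.7°) = (26.004, 36.726). ∠QHJ = 67.4°, so HJ runs at 54.7° + (180° − 67.4°) = 167.30° from the x-axis; with |HJ| = 22.0, J = H + 22.0·(cos 167.30°, sin 167.30°) = (4.5418, 41.563). The perpendicularity gives JD at right angles to HJ; with |JD| = 16.4 on the right of HJ, D = J + 16.4·(0.21985, 0.97553) = (8.1473, 57.562). Then |QD| = |D − Q| = 58.135.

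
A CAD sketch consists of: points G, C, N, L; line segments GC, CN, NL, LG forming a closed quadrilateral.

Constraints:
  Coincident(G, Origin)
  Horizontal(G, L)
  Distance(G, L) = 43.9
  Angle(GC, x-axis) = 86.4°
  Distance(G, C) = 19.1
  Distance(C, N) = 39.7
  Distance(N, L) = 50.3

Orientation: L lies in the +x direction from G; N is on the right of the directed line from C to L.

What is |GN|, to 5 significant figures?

20.606

G is at the origin; GL is horizontal with |GL| = 43.9 and L in +x, so L = (43.9, 0). GC runs at 86.4° with |GC| = 19.1, so C = (1.1993, 19.062). N is determined by |CN| = 39.7 and |NL| = 50.3 together: it lies at the intersection of circle(C, 39.7) and circle(L, 50.3). With |CL| = 46.762, the foot of the radical line on CL is 13.181 from C and the perpendicular offset is √(39.7² − 13.181²) = 37.448. Taking the right-of-CL solution: N = (-2.0303, -20.506).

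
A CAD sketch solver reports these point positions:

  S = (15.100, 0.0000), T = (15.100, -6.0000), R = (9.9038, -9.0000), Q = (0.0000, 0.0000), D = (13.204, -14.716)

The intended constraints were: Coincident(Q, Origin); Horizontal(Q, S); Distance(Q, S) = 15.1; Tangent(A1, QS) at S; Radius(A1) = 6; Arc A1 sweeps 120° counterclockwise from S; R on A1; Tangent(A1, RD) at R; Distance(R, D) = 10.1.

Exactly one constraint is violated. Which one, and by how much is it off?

Distance(R, D) = 10.1 — off by 3.50.

Q = (0.00, 0.00) ✓; Q.y = 0.00, S.y = 0.00 ✓; |QS| = 15.10 ✓; ∠(TS, SQ) = 90.00° ✓; |TS| = 6.000 ✓; bearing(T→R) − bearing(T→S) = 120.0° ✓; |TR| = 6.000 ✓; ∠(TR, RD) = 90.00° ✓; |RD| = 6.600 ✗.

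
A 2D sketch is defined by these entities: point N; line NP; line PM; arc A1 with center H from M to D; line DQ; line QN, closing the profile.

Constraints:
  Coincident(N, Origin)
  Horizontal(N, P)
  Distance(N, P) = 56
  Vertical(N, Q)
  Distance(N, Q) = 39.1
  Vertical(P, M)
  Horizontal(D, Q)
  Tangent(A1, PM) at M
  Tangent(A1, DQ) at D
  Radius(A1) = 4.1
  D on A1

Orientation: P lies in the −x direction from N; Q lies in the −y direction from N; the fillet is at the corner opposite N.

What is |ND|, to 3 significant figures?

65.0

The virtual corner opposite N is at (-56.0, -39.1). Tangency of A1 to PM means the radius HM is perpendicular to PM and the tangent condition forces HD to be normal to DQ, with radius 4.1, so the center H sits 4.1 in from both sides at H = (-51.9, -35.0). That places the tangent points at M = (-56.0, -35.0) on PM and D = (-51.9, -39.1) on DQ. Then |ND| = |D − N| = 65.0.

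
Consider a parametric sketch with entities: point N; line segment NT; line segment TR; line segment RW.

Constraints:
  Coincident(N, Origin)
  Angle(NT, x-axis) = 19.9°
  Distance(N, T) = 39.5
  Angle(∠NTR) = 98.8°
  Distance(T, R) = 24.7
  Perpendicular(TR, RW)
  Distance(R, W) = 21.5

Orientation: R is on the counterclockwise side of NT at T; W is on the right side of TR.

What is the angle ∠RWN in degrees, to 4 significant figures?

26.92°

N is at the origin; NT runs at 19.9° with length 39.5, so T = 39.5·(cos 19.9°, sin 19.9°) = (37.14, 13.44). ∠NTR = 98.8°, so TR runs at 19.9° + (180° − 98.8°) = 101.1° from the x-axis; with |TR| = 24.7, R = T + 24.7·(cos 101.1°, sin 101.1°) = (32.39, 37.68). The perpendicularity gives RW at right angles to TR; with |RW| = 21.5 on the right of TR, W = R + 21.5·(0.9813, 0.1925) = (53.48, 41.82). Then cos ∠RWN = WR·WN / (|WR||WN|), giving 26.92°.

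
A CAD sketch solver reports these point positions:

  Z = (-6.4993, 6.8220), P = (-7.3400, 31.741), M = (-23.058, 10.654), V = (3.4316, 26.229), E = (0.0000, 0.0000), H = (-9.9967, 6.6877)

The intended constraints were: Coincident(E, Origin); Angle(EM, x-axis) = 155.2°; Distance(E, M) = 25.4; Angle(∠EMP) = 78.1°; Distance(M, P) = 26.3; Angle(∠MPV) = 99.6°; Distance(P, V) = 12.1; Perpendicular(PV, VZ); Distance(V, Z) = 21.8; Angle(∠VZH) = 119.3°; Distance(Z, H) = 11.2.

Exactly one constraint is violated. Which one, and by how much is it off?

Distance(Z, H) = 11.2 — off by 7.70.

E = (0.00, 0.00) ✓; EM at 155.2° ✓; |EM| = 25.40 ✓; ∠EMP = 78.10° ✓; |MP| = 26.30 ✓; ∠MPV = 99.60° ✓; |PV| = 12.10 ✓; ∠(PV, VZ) = 90.00° ✓; |VZ| = 21.80 ✓; ∠VZH = 119.3° ✓; |ZH| = 3.500 ✗.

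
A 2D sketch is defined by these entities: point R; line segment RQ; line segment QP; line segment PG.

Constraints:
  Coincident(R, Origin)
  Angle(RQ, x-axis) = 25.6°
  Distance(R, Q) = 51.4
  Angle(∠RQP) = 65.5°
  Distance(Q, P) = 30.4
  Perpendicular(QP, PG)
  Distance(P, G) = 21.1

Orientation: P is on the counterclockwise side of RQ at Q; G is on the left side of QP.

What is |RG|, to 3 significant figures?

27.2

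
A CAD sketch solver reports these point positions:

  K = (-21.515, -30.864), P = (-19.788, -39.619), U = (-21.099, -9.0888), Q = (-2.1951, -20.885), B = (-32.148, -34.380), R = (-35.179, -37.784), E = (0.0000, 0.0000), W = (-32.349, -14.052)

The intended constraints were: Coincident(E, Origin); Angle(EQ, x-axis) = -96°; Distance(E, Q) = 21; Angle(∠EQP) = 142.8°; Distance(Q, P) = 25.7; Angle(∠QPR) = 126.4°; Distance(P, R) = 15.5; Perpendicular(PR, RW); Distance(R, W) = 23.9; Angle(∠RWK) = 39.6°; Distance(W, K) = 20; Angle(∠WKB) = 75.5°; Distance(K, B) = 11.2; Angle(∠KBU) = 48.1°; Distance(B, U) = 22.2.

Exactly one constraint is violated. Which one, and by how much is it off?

Distance(B, U) = 22.2 — off by 5.40.

E = (0.00, 0.00) ✓; EQ at -96.00° ✓; |EQ| = 21.00 ✓; ∠EQP = 142.8° ✓; |QP| = 25.70 ✓; ∠QPR = 126.4° ✓; |PR| = 15.50 ✓; ∠(PR, RW) = 90.00° ✓; |RW| = 23.90 ✓; ∠RWK = 39.60° ✓; |WK| = 20.00 ✓; ∠WKB = 75.50° ✓; |KB| = 11.20 ✓; ∠KBU = 48.10° ✓; |BU| = 27.60 ✗.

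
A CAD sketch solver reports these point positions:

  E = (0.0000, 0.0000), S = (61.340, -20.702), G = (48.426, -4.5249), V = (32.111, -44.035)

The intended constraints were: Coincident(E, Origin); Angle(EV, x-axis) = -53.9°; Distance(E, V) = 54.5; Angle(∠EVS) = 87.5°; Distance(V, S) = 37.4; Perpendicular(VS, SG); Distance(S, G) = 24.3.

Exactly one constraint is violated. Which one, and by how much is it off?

Distance(S, G) = 24.3 — off by 3.60.

E = (0.00, 0.00) ✓; EV at -53.90° ✓; |EV| = 54.50 ✓; ∠EVS = 87.50° ✓; |VS| = 37.40 ✓; ∠(VS, SG) = 90.00° ✓; |SG| = 20.70 ✗.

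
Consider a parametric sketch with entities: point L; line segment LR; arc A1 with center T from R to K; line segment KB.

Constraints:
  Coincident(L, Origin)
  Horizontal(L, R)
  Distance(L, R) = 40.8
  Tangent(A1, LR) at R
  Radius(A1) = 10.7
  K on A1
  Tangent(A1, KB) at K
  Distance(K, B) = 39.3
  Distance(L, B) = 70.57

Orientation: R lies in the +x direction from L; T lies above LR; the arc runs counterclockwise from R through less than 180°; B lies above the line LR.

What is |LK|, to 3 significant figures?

52.7

L is at the origin; LR is horizontal with |LR| = 40.8 and R on the +x side, so R = (40.8, 0.00). Tangency of A1 to LR means the radius TR is perpendicular to LR, so T = R + (0, 10.7) = (40.8, 10.7). Since TK ⟂ KB (tangency), |TB| = √(10.7² + 39.3²) = 40.7 regardless of where K sits on A1. So B lies on both circle(L, 70.57) and circle(T, 40.7); the above-LR intersection is B = (49.2, 50.5). K is the foot of the tangent from B: K = (51.5, 11.3).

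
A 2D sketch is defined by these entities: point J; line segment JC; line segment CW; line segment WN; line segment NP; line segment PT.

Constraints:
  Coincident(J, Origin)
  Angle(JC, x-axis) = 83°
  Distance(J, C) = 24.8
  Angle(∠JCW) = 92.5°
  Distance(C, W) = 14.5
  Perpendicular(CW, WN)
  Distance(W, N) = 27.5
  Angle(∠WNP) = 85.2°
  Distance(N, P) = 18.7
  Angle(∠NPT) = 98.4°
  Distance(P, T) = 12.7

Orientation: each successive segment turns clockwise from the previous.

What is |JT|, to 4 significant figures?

12.14

∠WNP = 85.2° gives NP at 170.7° from the x-axis; with |NP| = 18.7, P = (-3.134, -0.9157). ∠NPT = 98.4° gives PT at 89.10° from the x-axis; with |PT| = 12.7, T = (-2.935, 11.78). Then |JT| = |T − J| = 12.14.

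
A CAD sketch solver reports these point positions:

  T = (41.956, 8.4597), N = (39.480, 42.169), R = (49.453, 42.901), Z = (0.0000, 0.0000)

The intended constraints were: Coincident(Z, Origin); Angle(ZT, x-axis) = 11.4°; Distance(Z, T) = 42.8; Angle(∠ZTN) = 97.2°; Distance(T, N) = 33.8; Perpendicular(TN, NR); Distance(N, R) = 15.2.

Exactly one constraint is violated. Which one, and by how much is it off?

Distance(N, R) = 15.2 — off by 5.20.

Z = (0.00, 0.00) ✓; ZT at 11.40° ✓; |ZT| = 42.80 ✓; ∠ZTN = 97.20° ✓; |TN| = 33.80 ✓; ∠(TN, NR) = 90.00° ✓; |NR| = 10.00 ✗.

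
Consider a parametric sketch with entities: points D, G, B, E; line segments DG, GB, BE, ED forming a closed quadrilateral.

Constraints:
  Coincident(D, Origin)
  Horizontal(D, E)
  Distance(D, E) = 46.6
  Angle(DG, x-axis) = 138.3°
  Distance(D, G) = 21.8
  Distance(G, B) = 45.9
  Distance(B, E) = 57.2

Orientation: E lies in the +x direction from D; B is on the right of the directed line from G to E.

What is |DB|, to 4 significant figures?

29.40

Checks: |GB| = 45.90 ✓; |BE| = 57.20 ✓.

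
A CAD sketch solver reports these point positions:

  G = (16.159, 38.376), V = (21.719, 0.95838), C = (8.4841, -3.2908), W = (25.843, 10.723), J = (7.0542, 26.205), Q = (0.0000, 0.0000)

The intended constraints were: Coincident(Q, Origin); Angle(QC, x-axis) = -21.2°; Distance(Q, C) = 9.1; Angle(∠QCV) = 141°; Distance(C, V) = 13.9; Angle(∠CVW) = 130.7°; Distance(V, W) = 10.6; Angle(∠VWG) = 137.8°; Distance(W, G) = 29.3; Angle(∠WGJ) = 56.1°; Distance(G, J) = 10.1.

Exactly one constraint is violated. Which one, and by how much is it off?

Distance(G, J) = 10.1 — off by 5.10.

Q = (0.00, 0.00) ✓; QC at -21.20° ✓; |QC| = 9.100 ✓; ∠QCV = 141.0° ✓; |CV| = 13.90 ✓; ∠CVW = 130.7° ✓; |VW| = 10.60 ✓; ∠VWG = 137.8° ✓; |WG| = 29.30 ✓; ∠WGJ = 56.10° ✓; |GJ| = 15.20 ✗.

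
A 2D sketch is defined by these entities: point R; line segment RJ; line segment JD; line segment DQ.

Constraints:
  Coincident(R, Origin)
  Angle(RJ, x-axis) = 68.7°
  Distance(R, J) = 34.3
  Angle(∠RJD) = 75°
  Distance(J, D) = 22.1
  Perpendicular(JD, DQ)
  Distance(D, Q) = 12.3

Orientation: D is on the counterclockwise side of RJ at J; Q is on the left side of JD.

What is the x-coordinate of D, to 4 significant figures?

-9.507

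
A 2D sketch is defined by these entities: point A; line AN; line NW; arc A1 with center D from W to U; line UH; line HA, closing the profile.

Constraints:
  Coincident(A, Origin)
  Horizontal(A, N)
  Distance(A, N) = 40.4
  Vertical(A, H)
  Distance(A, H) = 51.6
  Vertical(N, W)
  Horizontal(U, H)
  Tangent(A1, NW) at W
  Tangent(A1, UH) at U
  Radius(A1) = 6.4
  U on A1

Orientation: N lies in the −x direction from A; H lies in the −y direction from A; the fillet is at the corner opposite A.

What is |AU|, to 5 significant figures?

61.794

A is at the origin; A and N share the same y with |AN| = 40.4 and N on the −x side, so N = (-40.400, 0.0000). AH is vertical with |AH| = 51.6 and H on the −y side, so H = (0.0000, -51.600). The virtual corner opposite A is at (-40.400, -51.600). The tangent condition forces DW to be normal to NW and since A1 is tangent to UH there, DU ⟂ UH, with radius 6.4, so the center D sits 6.4 in from both sides at D = (-34.000, -45.200). That places the tangent points at W = (-40.400, -45.200) on NW and U = (-34.000, -51.600) on UH. Then |AU| = |U − A| = 61.794.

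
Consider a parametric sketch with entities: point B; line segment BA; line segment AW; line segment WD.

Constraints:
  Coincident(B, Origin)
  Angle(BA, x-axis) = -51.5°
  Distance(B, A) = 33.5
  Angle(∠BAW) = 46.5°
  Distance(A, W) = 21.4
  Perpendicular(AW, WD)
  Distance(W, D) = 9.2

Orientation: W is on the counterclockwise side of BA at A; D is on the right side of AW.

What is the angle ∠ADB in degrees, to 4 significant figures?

69.57°

∠BAW = 46.5°, so AW runs at -51.5° + (180° − 46.5°) = 82.00° from the x-axis; with |AW| = 21.4, W = A + 21.4·(cos 82.00°, sin 82.00°) = (23.83, -5.026). AW ⟂ WD; with |WD| = 9.2 on the right of AW, D = W + 9.2·(0.9903, -0.1392) = (32.94, -6.306). Then cos ∠ADB = DA·DB / (|DA||DB|), giving 69.57°.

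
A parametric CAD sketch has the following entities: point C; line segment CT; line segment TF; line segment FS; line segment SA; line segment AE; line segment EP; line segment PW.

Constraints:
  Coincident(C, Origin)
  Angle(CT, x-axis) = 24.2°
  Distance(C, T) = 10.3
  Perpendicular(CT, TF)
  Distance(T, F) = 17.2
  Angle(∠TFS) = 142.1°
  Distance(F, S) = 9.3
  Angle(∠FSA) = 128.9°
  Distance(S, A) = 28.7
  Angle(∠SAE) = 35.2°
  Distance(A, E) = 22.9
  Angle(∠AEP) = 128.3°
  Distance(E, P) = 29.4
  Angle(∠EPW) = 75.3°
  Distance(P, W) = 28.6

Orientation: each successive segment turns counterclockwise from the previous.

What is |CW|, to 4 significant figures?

44.87

C is at the origin; CT runs at 24.2° with length 10.3, so T = (9.395, 4.222). CT is perpendicular to TF, so TF runs at 114.2°; with |TF| = 17.2, F = (2.344, 19.91). ∠TFS = 142.1° gives FS at 152.1° from the x-axis; with |FS| = 9.3, S = (-5.875, 24.26). ∠FSA = 128.9° gives SA at -156.8° from the x-axis; with |SA| = 28.7, A = (-32.25, 12.96). ∠SAE = 35.2° gives AE at -12.00° from the x-axis; with |AE| = 22.9, E = (-9.854, 8.195). ∠AEP = 128.3° gives EP at 39.70° from the x-axis; with |EP| = 29.4, P = (12.77, 26.97). ∠EPW = 75.3° gives PW at 144.4° from the x-axis; with |PW| = 28.6, W = (-10.49, 43.62). Then |CW| = |W − C| = 44.87.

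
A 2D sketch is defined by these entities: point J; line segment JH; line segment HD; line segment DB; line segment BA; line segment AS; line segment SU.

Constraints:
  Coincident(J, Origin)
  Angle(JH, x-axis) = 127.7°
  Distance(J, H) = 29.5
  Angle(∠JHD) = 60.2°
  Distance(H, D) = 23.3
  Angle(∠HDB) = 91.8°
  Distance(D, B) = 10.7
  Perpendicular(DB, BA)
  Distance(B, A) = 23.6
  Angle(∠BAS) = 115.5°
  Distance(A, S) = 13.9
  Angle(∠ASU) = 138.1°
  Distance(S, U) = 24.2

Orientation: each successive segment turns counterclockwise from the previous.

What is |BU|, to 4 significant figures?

42.39

J is at the origin; JH runs at 127.7° with length 29.5, so H = (-18.04, 23.34). ∠JHD = 60.2° gives HD at -112.5° from the x-axis; with |HD| = 23.3, D = (-26.96, 1.815). ∠HDB = 91.8° gives DB at -24.30° from the x-axis; with |DB| = 10.7, B = (-17.20, -2.589). DB is perpendicular to BA, so BA runs at 65.70°; with |BA| = 23.6, A = (-7.493, 18.92). ∠BAS = 115.5° gives AS at 130.2° from the x-axis; with |AS| = 13.9, S = (-16.46, 29.54). ∠ASU = 138.1° gives SU at 172.1° from the x-axis; with |SU| = 24.2, U = (-40.44, 32.86). Then |BU| = |U − B| = 42.39.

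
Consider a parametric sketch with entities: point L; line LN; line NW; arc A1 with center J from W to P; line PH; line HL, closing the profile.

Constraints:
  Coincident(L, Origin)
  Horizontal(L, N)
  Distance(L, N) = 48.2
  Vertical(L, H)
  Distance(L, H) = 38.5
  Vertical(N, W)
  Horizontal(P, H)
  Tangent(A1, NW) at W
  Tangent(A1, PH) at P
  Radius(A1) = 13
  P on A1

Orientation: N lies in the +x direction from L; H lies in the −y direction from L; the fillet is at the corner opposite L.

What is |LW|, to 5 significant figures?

54.530

L is at the origin; LN is horizontal with |LN| = 48.2 and N on the +x side, so N = (48.200, 0.0000). LH is vertical with |LH| = 38.5 and H on the −y side, so H = (0.0000, -38.500). The virtual corner opposite L is at (48.200, -38.500). Since A1 is tangent to NW there, JW ⟂ NW and since A1 is tangent to PH there, JP ⟂ PH, with radius 13.0, so the center J sits 13.0 in from both sides at J = (35.200, -25.500). That places the tangent points at W = (48.200, -25.500) on NW and P = (35.200, -38.500) on PH. Then |LW| = |W − L| = 54.530.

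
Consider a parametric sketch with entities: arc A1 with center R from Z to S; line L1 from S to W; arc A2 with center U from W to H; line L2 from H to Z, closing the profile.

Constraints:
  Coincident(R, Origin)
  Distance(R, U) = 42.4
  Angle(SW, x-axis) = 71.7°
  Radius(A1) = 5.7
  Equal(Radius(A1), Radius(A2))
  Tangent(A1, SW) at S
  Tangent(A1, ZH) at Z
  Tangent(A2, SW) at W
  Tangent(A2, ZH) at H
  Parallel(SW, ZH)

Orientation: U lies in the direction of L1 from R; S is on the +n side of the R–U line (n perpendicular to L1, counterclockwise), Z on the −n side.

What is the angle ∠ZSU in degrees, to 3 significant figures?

82.3°

The slot axis is L1's direction at 71.7°, so u = (cos 71.7°, sin 71.7°) = (0.314, 0.949) and n = (−sin 71.7°, cos 71.7°) = (-0.949, 0.314). R is at the origin and U lies 42.4 along u from R, so U = 42.4·u = (13.3, 40.3). Tangency of A1 to both parallel lines with radius 5.7 puts S and Z at R ± 5.7·n: S = (-5.41, 1.79), Z = (5.41, -1.79). Then cos ∠ZSU = SZ·SU / (|SZ||SU|), giving 82.3°.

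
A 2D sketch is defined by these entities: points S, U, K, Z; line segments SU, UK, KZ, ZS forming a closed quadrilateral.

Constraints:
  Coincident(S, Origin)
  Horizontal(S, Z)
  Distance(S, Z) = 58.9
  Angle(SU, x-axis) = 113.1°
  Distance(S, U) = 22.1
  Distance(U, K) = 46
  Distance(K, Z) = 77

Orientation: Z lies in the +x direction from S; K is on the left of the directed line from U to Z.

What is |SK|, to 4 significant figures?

62.50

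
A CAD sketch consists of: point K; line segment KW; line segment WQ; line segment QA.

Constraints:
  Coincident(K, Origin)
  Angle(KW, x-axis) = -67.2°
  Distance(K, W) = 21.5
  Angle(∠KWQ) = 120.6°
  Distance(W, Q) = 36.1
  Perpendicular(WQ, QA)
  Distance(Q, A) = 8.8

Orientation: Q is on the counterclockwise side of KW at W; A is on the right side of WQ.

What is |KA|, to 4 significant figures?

54.39

∠KWQ = 120.6°, so WQ runs at -67.2° + (180° − 120.6°) = -7.800° from the x-axis; with |WQ| = 36.1, Q = W + 36.1·(cos -7.800°, sin -7.800°) = (44.10, -24.72). The perpendicularity gives QA at right angles to WQ; with |QA| = 8.8 on the right of WQ, A = Q + 8.8·(-0.1357, -0.9907) = (42.90, -33.44). Then |KA| = |A − K| = 54.39.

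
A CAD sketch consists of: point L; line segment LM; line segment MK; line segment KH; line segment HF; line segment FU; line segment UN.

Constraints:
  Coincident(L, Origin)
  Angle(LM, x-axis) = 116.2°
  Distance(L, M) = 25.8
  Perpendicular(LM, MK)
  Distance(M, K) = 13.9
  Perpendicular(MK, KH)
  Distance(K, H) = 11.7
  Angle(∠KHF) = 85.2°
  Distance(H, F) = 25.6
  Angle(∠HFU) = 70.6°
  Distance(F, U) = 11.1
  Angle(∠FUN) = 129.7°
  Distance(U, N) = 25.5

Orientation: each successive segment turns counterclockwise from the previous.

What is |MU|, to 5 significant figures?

7.0828

L is at the origin; LM runs at 116.2° with length 25.8, so M = (-11.391, 23.149). LM is perpendicular to MK, so MK runs at -153.80°; with |MK| = 13.9, K = (-23.863, 17.012). MK is perpendicular to KH, so KH runs at -63.800°; with |KH| = 11.7, H = (-18.697, 6.5144). ∠KHF = 85.2° gives HF at 31.000° from the x-axis; with |HF| = 25.6, F = (3.2464, 19.699). ∠HFU = 70.6° gives FU at 140.40° from the x-axis; with |FU| = 11.1, U = (-5.3063, 26.775). Then |MU| = |U − M| = 7.0828.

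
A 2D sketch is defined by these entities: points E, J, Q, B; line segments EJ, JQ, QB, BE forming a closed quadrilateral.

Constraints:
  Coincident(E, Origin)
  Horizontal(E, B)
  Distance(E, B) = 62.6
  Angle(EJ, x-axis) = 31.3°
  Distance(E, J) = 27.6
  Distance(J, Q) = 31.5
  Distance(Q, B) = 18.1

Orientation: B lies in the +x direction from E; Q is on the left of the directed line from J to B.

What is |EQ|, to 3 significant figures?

57.4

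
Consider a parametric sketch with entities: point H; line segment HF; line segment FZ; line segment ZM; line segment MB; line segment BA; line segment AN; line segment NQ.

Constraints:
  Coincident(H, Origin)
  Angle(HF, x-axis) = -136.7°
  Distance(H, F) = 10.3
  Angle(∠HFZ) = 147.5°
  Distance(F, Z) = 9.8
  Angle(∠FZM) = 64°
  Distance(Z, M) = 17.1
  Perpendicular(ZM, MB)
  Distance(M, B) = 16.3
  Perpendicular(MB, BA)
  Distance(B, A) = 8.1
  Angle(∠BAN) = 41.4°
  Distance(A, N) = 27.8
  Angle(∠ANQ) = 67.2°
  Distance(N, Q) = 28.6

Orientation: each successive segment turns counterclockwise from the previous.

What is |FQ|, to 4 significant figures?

38.28

H is at the origin; HF runs at -136.7° with length 10.3, so F = (-7.496, -7.064). ∠HFZ = 147.5° gives FZ at -104.2° from the x-axis; with |FZ| = 9.8, Z = (-9.900, -16.56). ∠FZM = 64.0° gives ZM at 11.80° from the x-axis; with |ZM| = 17.1, M = (6.839, -13.07). ZM ⟂ MB, so MB runs at 101.8°; with |MB| = 16.3, B = (3.505, 2.888). The perpendicularity gives BA at right angles to MB, so BA runs at -168.2°; with |BA| = 8.1, A = (-4.424, 1.232). ∠BAN = 41.4° gives AN at -29.60° from the x-axis; with |AN| = 27.8, N = (19.75, -12.50). ∠ANQ = 67.2° gives NQ at 83.20° from the x-axis; with |NQ| = 28.6, Q = (23.13, 15.90). Then |FQ| = |Q − F| = 38.28.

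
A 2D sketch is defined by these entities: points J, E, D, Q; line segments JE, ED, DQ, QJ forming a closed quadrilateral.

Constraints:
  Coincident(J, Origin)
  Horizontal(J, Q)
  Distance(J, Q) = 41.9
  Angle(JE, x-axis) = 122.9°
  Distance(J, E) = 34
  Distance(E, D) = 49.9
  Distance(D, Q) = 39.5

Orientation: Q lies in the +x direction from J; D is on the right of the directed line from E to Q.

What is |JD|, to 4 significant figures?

16.19

J is at the origin; J and Q share the same y with |JQ| = 41.9 and Q in +x, so Q = (41.9, 0). JE runs at 122.9° with |JE| = 34.0, so E = (-18.47, 28.55). D is determined by |ED| = 49.9 and |DQ| = 39.5 together: it lies at the intersection of circle(E, 49.9) and circle(Q, 39.5). With |EQ| = 66.78, the foot of the radical line on EQ is 40.35 from E and the perpendicular offset is √(49.9² − 40.35²) = 29.36. Taking the right-of-EQ solution: D = (5.459, -15.24).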